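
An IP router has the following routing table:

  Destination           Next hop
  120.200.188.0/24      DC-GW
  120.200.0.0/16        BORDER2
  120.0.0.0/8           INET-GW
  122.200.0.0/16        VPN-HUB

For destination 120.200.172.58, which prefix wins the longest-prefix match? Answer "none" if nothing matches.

120.200.0.0/16

Entries matching 120.200.172.58:
  120.0.0.0/8 (120.0.0.0 - 120.255.255.255)
  120.200.0.0/16 (120.200.0.0 - 120.200.255.255)
Most specific is 120.200.0.0/16.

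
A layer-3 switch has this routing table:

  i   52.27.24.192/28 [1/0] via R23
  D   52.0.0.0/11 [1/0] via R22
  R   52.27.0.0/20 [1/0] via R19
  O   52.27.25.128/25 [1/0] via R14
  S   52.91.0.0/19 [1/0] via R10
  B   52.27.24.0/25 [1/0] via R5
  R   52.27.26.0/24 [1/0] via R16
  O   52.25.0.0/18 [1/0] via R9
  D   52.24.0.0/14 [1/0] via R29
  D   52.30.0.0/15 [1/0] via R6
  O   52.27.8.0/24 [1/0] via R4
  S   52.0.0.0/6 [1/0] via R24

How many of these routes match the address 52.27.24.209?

3

Prefixes containing 52.27.24.209:
  52.0.0.0/6 (52.0.0.0 - 55.255.255.255)
  52.0.0.0/11 (52.0.0.0 - 52.31.255.255)
  52.24.0.0/14 (52.24.0.0 - 52.27.255.255)
Total matching entries: 3.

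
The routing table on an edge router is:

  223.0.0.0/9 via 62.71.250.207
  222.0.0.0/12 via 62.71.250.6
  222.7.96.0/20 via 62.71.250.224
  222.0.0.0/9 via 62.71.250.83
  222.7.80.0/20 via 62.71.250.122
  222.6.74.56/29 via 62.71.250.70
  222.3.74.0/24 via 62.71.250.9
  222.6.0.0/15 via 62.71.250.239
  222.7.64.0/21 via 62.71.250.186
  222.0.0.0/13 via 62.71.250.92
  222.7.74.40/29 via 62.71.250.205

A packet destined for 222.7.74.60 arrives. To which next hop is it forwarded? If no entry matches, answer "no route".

62.71.250.239

Routes whose prefix contains 222.7.74.60:
  222.0.0.0/9 (222.0.0.0 - 222.127.255.255) -> 62.71.250.83
  222.0.0.0/12 (222.0.0.0 - 222.15.255.255) -> 62.71.250.6
  222.0.0.0/13 (222.0.0.0 - 222.7.255.255) -> 62.71.250.92
  222.6.0.0/15 (222.6.0.0 - 222.7.255.255) -> 62.71.250.239
More-specific entries that do NOT match:
  222.6.74.56/29 (222.6.74.56 - 222.6.74.63) does not contain 222.7.74.60
  222.7.74.40/29 (222.7.74.40 - 222.7.74.47) does not contain 222.7.74.60
  222.3.74.0/24 (222.3.74.0 - 222.3.74.255) does not contain 222.7.74.60
  222.7.64.0/21 (222.7.64.0 - 222.7.71.255) does not contain 222.7.74.60
  222.7.96.0/20 (222.7.96.0 - 222.7.111.255) does not contain 222.7.74.60
  222.7.80.0/20 (222.7.80.0 - 222.7.95.255) does not contain 222.7.74.60
Longest matching prefix is /15 -> next hop 62.71.250.239.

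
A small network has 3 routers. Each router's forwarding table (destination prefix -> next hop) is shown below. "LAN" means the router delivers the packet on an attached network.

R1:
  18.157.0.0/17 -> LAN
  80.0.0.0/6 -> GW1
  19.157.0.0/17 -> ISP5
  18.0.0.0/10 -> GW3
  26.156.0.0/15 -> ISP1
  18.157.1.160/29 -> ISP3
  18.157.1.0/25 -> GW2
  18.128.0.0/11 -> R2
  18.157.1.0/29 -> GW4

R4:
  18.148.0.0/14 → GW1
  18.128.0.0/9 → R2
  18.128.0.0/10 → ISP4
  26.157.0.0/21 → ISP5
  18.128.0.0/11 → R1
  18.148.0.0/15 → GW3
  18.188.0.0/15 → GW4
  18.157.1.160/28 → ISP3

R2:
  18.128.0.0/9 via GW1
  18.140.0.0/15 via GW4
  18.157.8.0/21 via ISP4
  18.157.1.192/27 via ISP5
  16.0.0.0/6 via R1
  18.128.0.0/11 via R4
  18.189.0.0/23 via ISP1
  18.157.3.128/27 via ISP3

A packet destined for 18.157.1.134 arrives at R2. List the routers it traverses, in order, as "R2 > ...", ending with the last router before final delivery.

At R2: longest match for 18.157.1.134 is 18.128.0.0/11 -> R4
At R4: longest match for 18.157.1.134 is 18.128.0.0/11 -> R1
At R1: longest match for 18.157.1.134 is 18.157.0.0/17 -> LAN

R2 > R4 > R1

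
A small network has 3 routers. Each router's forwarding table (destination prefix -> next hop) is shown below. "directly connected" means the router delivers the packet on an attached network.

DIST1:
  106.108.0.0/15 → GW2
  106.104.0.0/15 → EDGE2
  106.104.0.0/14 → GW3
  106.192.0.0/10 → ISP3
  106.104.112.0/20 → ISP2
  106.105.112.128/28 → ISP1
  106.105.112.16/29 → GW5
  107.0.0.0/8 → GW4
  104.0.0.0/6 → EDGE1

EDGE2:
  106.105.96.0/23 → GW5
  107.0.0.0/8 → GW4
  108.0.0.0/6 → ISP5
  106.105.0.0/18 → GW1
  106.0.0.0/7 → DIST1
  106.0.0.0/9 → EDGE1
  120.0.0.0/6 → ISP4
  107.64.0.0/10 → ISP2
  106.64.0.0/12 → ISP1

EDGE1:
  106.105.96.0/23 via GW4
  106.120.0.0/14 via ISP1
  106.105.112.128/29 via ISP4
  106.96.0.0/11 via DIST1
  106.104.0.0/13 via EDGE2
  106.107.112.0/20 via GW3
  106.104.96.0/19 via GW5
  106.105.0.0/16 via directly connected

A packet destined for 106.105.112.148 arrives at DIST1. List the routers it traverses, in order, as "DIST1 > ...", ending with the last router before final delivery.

DIST1 > EDGE2 > EDGE1

At DIST1: longest match for 106.105.112.148 is 106.104.0.0/15 -> EDGE2
At EDGE2: longest match for 106.105.112.148 is 106.0.0.0/9 -> EDGE1
At EDGE1: longest match for 106.105.112.148 is 106.105.0.0/16 -> directly connected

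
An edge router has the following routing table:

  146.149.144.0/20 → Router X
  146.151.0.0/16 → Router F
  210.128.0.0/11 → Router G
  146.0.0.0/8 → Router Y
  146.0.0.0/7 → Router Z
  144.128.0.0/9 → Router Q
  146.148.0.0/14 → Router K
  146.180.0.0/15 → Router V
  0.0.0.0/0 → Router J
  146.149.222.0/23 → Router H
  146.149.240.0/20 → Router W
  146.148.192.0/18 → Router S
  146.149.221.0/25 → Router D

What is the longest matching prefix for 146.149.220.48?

Entries matching 146.149.220.48:
  0.0.0.0/0 (default, matches everything)
  146.0.0.0/7 (146.0.0.0 - 147.255.255.255)
  146.0.0.0/8 (146.0.0.0 - 146.255.255.255)
  146.148.0.0/14 (146.148.0.0 - 146.151.255.255)
Most specific is 146.148.0.0/14.

146.148.0.0/14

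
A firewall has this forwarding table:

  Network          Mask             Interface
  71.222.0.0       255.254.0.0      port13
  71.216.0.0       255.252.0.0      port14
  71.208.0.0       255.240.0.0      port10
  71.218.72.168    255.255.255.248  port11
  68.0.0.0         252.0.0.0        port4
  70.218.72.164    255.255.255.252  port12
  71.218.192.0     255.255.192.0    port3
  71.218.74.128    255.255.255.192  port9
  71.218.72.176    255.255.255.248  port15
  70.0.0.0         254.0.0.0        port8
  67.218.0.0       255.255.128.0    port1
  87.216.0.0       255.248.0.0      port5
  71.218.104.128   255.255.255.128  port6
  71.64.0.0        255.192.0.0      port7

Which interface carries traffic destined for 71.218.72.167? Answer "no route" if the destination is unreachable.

Routes whose prefix contains 71.218.72.167:
  68.0.0.0/6 (68.0.0.0 - 71.255.255.255) -> port4
  70.0.0.0/7 (70.0.0.0 - 71.255.255.255) -> port8
  71.208.0.0/12 (71.208.0.0 - 71.223.255.255) -> port10
  71.216.0.0/14 (71.216.0.0 - 71.219.255.255) -> port14
More-specific entries that do NOT match:
  70.218.72.164/30 (70.218.72.164 - 70.218.72.167) does not contain 71.218.72.167
  71.218.72.168/29 (71.218.72.168 - 71.218.72.175) does not contain 71.218.72.167
  71.218.72.176/29 (71.218.72.176 - 71.218.72.183) does not contain 71.218.72.167
  71.218.74.128/26 (71.218.74.128 - 71.218.74.191) does not contain 71.218.72.167
  71.218.104.128/25 (71.218.104.128 - 71.218.104.255) does not contain 71.218.72.167
  71.218.192.0/18 (71.218.192.0 - 71.218.255.255) does not contain 71.218.72.167
  67.218.0.0/17 (67.218.0.0 - 67.218.127.255) does not contain 71.218.72.167
  71.222.0.0/15 (71.222.0.0 - 71.223.255.255) does not contain 71.218.72.167
Longest matching prefix is /14 -> interface port14.

port14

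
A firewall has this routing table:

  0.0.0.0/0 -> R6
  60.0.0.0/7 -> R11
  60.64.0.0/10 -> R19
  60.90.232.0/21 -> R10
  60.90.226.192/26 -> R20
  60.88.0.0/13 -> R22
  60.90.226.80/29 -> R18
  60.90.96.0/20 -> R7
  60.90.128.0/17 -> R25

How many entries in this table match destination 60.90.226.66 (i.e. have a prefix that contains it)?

5

Prefixes containing 60.90.226.66:
  0.0.0.0/0 (default, matches everything)
  60.0.0.0/7 (60.0.0.0 - 61.255.255.255)
  60.64.0.0/10 (60.64.0.0 - 60.127.255.255)
  60.88.0.0/13 (60.88.0.0 - 60.95.255.255)
  60.90.128.0/17 (60.90.128.0 - 60.90.255.255)
Total matching entries: 5.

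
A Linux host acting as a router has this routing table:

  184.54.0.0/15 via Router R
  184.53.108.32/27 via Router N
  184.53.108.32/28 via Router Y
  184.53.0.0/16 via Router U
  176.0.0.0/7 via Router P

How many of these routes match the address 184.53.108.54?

2

Prefixes containing 184.53.108.54:
  184.53.0.0/16 (184.53.0.0 - 184.53.255.255)
  184.53.108.32/27 (184.53.108.32 - 184.53.108.63)
Total matching entries: 2.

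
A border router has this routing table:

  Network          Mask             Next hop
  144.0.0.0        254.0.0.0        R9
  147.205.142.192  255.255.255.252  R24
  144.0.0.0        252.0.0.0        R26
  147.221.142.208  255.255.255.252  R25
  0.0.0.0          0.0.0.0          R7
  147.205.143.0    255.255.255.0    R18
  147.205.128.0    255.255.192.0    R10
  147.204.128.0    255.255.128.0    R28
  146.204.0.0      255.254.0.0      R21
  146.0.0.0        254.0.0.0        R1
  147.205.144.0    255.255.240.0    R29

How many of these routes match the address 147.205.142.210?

Prefixes containing 147.205.142.210:
  0.0.0.0/0 (default, matches everything)
  144.0.0.0/6 (144.0.0.0 - 147.255.255.255)
  146.0.0.0/7 (146.0.0.0 - 147.255.255.255)
  147.205.128.0/18 (147.205.128.0 - 147.205.191.255)
Total matching entries: 4.

4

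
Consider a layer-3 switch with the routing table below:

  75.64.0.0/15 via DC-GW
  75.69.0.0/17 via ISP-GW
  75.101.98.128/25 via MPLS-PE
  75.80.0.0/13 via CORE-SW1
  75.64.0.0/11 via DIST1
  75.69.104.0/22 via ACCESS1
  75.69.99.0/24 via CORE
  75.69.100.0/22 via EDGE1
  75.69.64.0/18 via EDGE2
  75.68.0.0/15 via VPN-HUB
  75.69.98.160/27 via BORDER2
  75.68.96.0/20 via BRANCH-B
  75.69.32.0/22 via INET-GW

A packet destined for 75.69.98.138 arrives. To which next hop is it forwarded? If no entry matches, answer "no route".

EDGE2

Routes whose prefix contains 75.69.98.138:
  75.64.0.0/11 (75.64.0.0 - 75.95.255.255) -> DIST1
  75.68.0.0/15 (75.68.0.0 - 75.69.255.255) -> VPN-HUB
  75.69.0.0/17 (75.69.0.0 - 75.69.127.255) -> ISP-GW
  75.69.64.0/18 (75.69.64.0 - 75.69.127.255) -> EDGE2
More-specific entries that do NOT match:
  75.69.98.160/27 (75.69.98.160 - 75.69.98.191) does not contain 75.69.98.138
  75.101.98.128/25 (75.101.98.128 - 75.101.98.255) does not contain 75.69.98.138
  75.69.99.0/24 (75.69.99.0 - 75.69.99.255) does not contain 75.69.98.138
  75.69.104.0/22 (75.69.104.0 - 75.69.107.255) does not contain 75.69.98.138
  75.69.100.0/22 (75.69.100.0 - 75.69.103.255) does not contain 75.69.98.138
  75.69.32.0/22 (75.69.32.0 - 75.69.35.255) does not contain 75.69.98.138
  75.68.96.0/20 (75.68.96.0 - 75.68.111.255) does not contain 75.69.98.138
Longest matching prefix is /18 -> next hop EDGE2.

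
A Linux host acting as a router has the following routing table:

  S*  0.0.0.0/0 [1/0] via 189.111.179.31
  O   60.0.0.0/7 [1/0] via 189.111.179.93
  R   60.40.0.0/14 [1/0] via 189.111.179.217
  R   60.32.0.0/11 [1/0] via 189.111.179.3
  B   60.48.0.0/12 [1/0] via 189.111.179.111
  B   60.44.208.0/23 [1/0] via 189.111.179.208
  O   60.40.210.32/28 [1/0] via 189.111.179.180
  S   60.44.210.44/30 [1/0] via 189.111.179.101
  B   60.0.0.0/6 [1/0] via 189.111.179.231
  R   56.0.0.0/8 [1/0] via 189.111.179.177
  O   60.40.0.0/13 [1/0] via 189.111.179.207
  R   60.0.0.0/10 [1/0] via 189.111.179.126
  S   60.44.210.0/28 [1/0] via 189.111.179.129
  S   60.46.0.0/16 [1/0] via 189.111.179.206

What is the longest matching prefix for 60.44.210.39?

60.40.0.0/13

Entries matching 60.44.210.39:
  0.0.0.0/0 (default, matches everything)
  60.0.0.0/6 (60.0.0.0 - 63.255.255.255)
  60.0.0.0/7 (60.0.0.0 - 61.255.255.255)
  60.0.0.0/10 (60.0.0.0 - 60.63.255.255)
  60.32.0.0/11 (60.32.0.0 - 60.63.255.255)
  60.40.0.0/13 (60.40.0.0 - 60.47.255.255)
Most specific is 60.40.0.0/13.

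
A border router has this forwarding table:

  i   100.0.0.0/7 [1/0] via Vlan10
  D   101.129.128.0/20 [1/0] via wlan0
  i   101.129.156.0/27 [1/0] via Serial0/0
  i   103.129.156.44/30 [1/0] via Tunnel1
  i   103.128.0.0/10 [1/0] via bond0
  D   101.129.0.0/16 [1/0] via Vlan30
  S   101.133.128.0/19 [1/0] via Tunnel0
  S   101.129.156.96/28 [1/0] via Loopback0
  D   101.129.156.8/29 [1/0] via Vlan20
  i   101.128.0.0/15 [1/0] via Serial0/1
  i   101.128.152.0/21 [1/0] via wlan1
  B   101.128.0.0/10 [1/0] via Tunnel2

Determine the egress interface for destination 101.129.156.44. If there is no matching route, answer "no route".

Vlan30

Routes whose prefix contains 101.129.156.44:
  100.0.0.0/7 (100.0.0.0 - 101.255.255.255) -> Vlan10
  101.128.0.0/10 (101.128.0.0 - 101.191.255.255) -> Tunnel2
  101.128.0.0/15 (101.128.0.0 - 101.129.255.255) -> Serial0/1
  101.129.0.0/16 (101.129.0.0 - 101.129.255.255) -> Vlan30
More-specific entries that do NOT match:
  103.129.156.44/30 (103.129.156.44 - 103.129.156.47) does not contain 101.129.156.44
  101.129.156.8/29 (101.129.156.8 - 101.129.156.15) does not contain 101.129.156.44
  101.129.156.96/28 (101.129.156.96 - 101.129.156.111) does not contain 101.129.156.44
  101.129.156.0/27 (101.129.156.0 - 101.129.156.31) does not contain 101.129.156.44
  101.128.152.0/21 (101.128.152.0 - 101.128.159.255) does not contain 101.129.156.44
  101.129.128.0/20 (101.129.128.0 - 101.129.143.255) does not contain 101.129.156.44
  101.133.128.0/19 (101.133.128.0 - 101.133.159.255) does not contain 101.129.156.44
Longest matching prefix is /16 -> interface Vlan30.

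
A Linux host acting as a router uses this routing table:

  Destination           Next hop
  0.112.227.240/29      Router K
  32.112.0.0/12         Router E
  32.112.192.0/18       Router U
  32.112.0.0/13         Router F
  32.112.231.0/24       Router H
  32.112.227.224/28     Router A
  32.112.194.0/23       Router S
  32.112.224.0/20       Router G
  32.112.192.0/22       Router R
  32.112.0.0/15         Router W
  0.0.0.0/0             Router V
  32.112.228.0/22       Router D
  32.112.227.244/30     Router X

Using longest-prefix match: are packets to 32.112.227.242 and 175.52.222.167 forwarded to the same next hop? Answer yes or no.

32.112.227.242: longest match 32.112.224.0/20 -> Router G
175.52.222.167: longest match 0.0.0.0/0 -> Router V

no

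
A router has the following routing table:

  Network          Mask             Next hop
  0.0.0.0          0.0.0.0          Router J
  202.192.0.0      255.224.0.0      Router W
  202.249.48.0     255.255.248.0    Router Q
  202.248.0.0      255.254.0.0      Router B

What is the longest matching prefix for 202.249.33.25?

202.248.0.0/15

Entries matching 202.249.33.25:
  0.0.0.0/0 (default, matches everything)
  202.248.0.0/15 (202.248.0.0 - 202.249.255.255)
Most specific is 202.248.0.0/15.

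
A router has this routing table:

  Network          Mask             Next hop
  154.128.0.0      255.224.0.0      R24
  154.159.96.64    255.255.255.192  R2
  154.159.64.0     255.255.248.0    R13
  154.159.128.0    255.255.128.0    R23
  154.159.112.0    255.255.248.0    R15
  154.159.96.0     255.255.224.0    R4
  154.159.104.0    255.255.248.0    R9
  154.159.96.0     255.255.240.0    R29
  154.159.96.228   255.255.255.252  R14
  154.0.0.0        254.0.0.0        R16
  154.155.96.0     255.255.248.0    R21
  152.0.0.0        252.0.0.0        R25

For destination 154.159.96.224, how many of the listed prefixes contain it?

Prefixes containing 154.159.96.224:
  152.0.0.0/6 (152.0.0.0 - 155.255.255.255)
  154.0.0.0/7 (154.0.0.0 - 155.255.255.255)
  154.128.0.0/11 (154.128.0.0 - 154.159.255.255)
  154.159.96.0/19 (154.159.96.0 - 154.159.127.255)
  154.159.96.0/20 (154.159.96.0 - 154.159.111.255)
Total matching entries: 5.

5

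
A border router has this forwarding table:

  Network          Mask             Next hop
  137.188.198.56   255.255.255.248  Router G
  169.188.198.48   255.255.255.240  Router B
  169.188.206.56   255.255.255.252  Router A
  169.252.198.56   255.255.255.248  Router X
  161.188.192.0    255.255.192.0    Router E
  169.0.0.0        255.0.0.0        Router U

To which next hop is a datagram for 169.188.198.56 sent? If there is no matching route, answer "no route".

Router B

Routes whose prefix contains 169.188.198.56:
  169.0.0.0/8 (169.0.0.0 - 169.255.255.255) -> Router U
  169.188.198.48/28 (169.188.198.48 - 169.188.198.63) -> Router B
More-specific entries that do NOT match:
  169.188.206.56/30 (169.188.206.56 - 169.188.206.59) does not contain 169.188.198.56
  137.188.198.56/29 (137.188.198.56 - 137.188.198.63) does not contain 169.188.198.56
  169.252.198.56/29 (169.252.198.56 - 169.252.198.63) does not contain 169.188.198.56
Longest matching prefix is /28 -> next hop Router B.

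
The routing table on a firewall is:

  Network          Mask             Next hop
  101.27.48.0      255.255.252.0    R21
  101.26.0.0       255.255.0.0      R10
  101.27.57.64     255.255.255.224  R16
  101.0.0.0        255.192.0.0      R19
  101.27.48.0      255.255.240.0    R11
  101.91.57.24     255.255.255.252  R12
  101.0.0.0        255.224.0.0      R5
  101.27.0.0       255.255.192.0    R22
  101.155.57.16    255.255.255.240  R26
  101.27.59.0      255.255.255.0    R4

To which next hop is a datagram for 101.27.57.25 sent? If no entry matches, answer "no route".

Routes whose prefix contains 101.27.57.25:
  101.0.0.0/10 (101.0.0.0 - 101.63.255.255) -> R19
  101.0.0.0/11 (101.0.0.0 - 101.31.255.255) -> R5
  101.27.0.0/18 (101.27.0.0 - 101.27.63.255) -> R22
  101.27.48.0/20 (101.27.48.0 - 101.27.63.255) -> R11
More-specific entries that do NOT match:
  101.91.57.24/30 (101.91.57.24 - 101.91.57.27) does not contain 101.27.57.25
  101.155.57.16/28 (101.155.57.16 - 101.155.57.31) does not contain 101.27.57.25
  101.27.57.64/27 (101.27.57.64 - 101.27.57.95) does not contain 101.27.57.25
  101.27.59.0/24 (101.27.59.0 - 101.27.59.255) does not contain 101.27.57.25
  101.27.48.0/22 (101.27.48.0 - 101.27.51.255) does not contain 101.27.57.25
Longest matching prefix is /20 -> next hop R11.

R11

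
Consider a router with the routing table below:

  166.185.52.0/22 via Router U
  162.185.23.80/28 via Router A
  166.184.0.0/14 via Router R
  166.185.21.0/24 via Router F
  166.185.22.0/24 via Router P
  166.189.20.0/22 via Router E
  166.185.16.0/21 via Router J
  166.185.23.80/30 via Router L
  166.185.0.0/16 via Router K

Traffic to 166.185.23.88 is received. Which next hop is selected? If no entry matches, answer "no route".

Router J

Routes whose prefix contains 166.185.23.88:
  166.184.0.0/14 (166.184.0.0 - 166.187.255.255) -> Router R
  166.185.0.0/16 (166.185.0.0 - 166.185.255.255) -> Router K
  166.185.16.0/21 (166.185.16.0 - 166.185.23.255) -> Router J
More-specific entries that do NOT match:
  166.185.23.80/30 (166.185.23.80 - 166.185.23.83) does not contain 166.185.23.88
  162.185.23.80/28 (162.185.23.80 - 162.185.23.95) does not contain 166.185.23.88
  166.185.21.0/24 (166.185.21.0 - 166.185.21.255) does not contain 166.185.23.88
  166.185.22.0/24 (166.185.22.0 - 166.185.22.255) does not contain 166.185.23.88
  166.185.52.0/22 (166.185.52.0 - 166.185.55.255) does not contain 166.185.23.88
  166.189.20.0/22 (166.189.20.0 - 166.189.23.255) does not contain 166.185.23.88
Longest matching prefix is /21 -> next hop Router J.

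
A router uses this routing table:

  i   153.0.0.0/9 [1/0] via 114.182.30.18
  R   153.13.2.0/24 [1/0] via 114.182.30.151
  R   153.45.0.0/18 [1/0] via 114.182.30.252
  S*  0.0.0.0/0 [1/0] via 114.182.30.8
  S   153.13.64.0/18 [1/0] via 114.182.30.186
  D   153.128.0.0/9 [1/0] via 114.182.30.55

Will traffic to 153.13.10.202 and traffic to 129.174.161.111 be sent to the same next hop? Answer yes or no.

no

153.13.10.202: longest match 153.0.0.0/9 -> 114.182.30.18
129.174.161.111: longest match 0.0.0.0/0 -> 114.182.30.8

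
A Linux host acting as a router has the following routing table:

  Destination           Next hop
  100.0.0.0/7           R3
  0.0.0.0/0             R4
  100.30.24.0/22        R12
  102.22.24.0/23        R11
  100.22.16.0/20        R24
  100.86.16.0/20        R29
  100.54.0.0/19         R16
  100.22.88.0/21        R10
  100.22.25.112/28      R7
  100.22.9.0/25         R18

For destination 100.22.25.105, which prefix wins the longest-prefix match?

100.22.16.0/20

Entries matching 100.22.25.105:
  0.0.0.0/0 (default, matches everything)
  100.0.0.0/7 (100.0.0.0 - 101.255.255.255)
  100.22.16.0/20 (100.22.16.0 - 100.22.31.255)
Most specific is 100.22.16.0/20.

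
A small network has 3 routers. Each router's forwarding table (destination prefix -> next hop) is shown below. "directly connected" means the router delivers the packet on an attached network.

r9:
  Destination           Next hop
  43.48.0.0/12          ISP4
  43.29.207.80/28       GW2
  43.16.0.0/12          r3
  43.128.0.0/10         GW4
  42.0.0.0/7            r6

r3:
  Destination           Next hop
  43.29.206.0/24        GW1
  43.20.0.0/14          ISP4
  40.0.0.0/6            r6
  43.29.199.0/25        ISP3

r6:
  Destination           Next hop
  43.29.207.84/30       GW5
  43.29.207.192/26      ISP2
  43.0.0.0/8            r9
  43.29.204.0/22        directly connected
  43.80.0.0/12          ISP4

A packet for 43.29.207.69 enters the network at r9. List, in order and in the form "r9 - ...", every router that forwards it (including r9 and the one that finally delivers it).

r9 - r3 - r6

At r9: longest match for 43.29.207.69 is 43.16.0.0/12 -> r3
At r3: longest match for 43.29.207.69 is 40.0.0.0/6 -> r6
At r6: longest match for 43.29.207.69 is 43.29.204.0/22 -> directly connected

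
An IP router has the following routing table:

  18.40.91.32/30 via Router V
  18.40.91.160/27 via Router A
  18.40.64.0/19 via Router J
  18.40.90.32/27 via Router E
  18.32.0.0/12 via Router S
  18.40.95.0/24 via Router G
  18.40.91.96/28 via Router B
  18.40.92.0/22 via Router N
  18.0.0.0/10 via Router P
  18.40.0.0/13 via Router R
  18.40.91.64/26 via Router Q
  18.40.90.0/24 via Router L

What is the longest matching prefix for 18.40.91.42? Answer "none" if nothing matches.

18.40.64.0/19

Entries matching 18.40.91.42:
  18.0.0.0/10 (18.0.0.0 - 18.63.255.255)
  18.32.0.0/12 (18.32.0.0 - 18.47.255.255)
  18.40.0.0/13 (18.40.0.0 - 18.47.255.255)
  18.40.64.0/19 (18.40.64.0 - 18.40.95.255)
Most specific is 18.40.64.0/19.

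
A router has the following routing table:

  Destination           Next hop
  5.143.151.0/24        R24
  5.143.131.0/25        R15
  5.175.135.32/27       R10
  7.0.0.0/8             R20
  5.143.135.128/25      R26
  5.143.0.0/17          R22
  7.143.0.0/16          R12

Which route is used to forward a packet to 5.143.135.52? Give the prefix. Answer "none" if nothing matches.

none

5.143.135.52 is outside every listed prefix and there is no default route.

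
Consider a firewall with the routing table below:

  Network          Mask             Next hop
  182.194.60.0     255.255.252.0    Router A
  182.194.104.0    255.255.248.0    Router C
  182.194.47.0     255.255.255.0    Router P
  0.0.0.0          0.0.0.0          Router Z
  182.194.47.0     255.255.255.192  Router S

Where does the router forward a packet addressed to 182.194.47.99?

Routes whose prefix contains 182.194.47.99:
  0.0.0.0/0 (default, matches everything) -> Router Z
  182.194.47.0/24 (182.194.47.0 - 182.194.47.255) -> Router P
More-specific entries that do NOT match:
  182.194.47.0/26 (182.194.47.0 - 182.194.47.63) does not contain 182.194.47.99
Longest matching prefix is /24 -> next hop Router P.

Router P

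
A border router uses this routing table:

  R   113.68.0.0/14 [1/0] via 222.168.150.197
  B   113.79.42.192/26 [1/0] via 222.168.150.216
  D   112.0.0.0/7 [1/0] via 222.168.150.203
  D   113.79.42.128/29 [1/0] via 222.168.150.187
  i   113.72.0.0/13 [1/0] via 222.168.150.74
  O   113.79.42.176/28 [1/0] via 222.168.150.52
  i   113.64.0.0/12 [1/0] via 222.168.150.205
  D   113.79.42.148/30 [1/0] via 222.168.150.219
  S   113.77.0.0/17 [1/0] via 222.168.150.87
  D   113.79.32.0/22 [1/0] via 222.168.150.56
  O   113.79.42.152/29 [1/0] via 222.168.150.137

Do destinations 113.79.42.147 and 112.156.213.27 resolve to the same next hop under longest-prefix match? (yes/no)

113.79.42.147: longest match 113.72.0.0/13 -> 222.168.150.74
112.156.213.27: longest match 112.0.0.0/7 -> 222.168.150.203

no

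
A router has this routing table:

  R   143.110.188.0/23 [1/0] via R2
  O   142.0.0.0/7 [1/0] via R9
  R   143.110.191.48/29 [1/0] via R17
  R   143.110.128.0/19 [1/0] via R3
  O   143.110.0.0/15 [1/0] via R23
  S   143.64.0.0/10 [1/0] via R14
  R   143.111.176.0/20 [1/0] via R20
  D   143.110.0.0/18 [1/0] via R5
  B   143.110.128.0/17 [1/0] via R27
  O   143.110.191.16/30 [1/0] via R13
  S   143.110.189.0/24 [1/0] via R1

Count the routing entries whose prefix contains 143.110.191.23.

4

Prefixes containing 143.110.191.23:
  142.0.0.0/7 (142.0.0.0 - 143.255.255.255)
  143.64.0.0/10 (143.64.0.0 - 143.127.255.255)
  143.110.0.0/15 (143.110.0.0 - 143.111.255.255)
  143.110.128.0/17 (143.110.128.0 - 143.110.255.255)
Total matching entries: 4.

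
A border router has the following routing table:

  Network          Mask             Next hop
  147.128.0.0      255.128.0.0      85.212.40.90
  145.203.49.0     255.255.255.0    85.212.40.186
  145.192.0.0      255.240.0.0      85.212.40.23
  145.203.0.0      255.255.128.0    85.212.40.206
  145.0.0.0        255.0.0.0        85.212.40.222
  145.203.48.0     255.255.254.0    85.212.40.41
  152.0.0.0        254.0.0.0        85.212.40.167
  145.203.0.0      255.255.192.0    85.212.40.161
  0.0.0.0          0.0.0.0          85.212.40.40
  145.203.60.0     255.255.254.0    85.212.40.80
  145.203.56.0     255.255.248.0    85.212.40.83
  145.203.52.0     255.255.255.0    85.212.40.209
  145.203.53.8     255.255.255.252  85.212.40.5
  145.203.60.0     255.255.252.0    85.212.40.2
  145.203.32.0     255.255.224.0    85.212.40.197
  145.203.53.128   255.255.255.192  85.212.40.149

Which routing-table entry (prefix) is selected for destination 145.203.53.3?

Entries matching 145.203.53.3:
  0.0.0.0/0 (default, matches everything)
  145.0.0.0/8 (145.0.0.0 - 145.255.255.255)
  145.192.0.0/12 (145.192.0.0 - 145.207.255.255)
  145.203.0.0/17 (145.203.0.0 - 145.203.127.255)
  145.203.0.0/18 (145.203.0.0 - 145.203.63.255)
  145.203.32.0/19 (145.203.32.0 - 145.203.63.255)
Most specific is 145.203.32.0/19.

145.203.32.0/19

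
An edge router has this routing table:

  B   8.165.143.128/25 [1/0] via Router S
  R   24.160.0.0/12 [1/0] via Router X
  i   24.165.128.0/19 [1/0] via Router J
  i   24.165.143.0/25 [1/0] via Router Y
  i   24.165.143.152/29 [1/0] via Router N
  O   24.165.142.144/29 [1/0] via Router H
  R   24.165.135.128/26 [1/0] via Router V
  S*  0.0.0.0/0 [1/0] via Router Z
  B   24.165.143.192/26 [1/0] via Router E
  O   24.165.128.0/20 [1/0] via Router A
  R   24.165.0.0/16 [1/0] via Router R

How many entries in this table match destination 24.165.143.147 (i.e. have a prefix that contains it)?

Prefixes containing 24.165.143.147:
  0.0.0.0/0 (default, matches everything)
  24.160.0.0/12 (24.160.0.0 - 24.175.255.255)
  24.165.0.0/16 (24.165.0.0 - 24.165.255.255)
  24.165.128.0/19 (24.165.128.0 - 24.165.159.255)
  24.165.128.0/20 (24.165.128.0 - 24.165.143.255)
Total matching entries: 5.

5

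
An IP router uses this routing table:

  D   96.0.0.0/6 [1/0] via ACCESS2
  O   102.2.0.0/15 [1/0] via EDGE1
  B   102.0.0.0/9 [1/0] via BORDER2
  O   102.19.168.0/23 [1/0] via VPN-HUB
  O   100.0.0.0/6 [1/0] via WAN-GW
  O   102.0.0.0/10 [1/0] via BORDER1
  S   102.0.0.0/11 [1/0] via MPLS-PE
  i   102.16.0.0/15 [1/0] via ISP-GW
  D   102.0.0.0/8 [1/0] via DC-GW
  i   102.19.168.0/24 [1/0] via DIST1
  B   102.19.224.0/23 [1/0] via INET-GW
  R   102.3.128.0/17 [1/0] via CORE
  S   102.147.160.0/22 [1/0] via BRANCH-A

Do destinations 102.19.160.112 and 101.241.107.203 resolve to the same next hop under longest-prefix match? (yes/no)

no

102.19.160.112: longest match 102.0.0.0/11 -> MPLS-PE
101.241.107.203: longest match 100.0.0.0/6 -> WAN-GW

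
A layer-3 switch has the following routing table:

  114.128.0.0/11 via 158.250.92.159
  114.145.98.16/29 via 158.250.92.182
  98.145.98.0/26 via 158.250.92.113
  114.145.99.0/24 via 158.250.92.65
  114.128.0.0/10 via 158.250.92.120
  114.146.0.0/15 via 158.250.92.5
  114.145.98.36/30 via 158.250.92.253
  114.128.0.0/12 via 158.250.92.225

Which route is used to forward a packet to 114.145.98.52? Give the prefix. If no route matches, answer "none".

Entries matching 114.145.98.52:
  114.128.0.0/10 (114.128.0.0 - 114.191.255.255)
  114.128.0.0/11 (114.128.0.0 - 114.159.255.255)
Most specific is 114.128.0.0/11.

114.128.0.0/11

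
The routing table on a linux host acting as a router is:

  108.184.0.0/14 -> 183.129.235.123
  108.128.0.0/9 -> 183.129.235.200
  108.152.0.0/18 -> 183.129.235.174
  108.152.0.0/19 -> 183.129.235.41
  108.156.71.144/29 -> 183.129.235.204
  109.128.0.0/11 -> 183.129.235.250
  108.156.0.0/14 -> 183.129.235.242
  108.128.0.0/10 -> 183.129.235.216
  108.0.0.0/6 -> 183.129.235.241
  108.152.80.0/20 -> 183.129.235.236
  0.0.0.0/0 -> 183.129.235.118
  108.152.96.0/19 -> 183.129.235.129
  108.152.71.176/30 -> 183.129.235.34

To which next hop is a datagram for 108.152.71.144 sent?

183.129.235.216

Routes whose prefix contains 108.152.71.144:
  0.0.0.0/0 (default, matches everything) -> 183.129.235.118
  108.0.0.0/6 (108.0.0.0 - 111.255.255.255) -> 183.129.235.241
  108.128.0.0/9 (108.128.0.0 - 108.255.255.255) -> 183.129.235.200
  108.128.0.0/10 (108.128.0.0 - 108.191.255.255) -> 183.129.235.216
More-specific entries that do NOT match:
  108.152.71.176/30 (108.152.71.176 - 108.152.71.179) does not contain 108.152.71.144
  108.156.71.144/29 (108.156.71.144 - 108.156.71.151) does not contain 108.152.71.144
  108.152.80.0/20 (108.152.80.0 - 108.152.95.255) does not contain 108.152.71.144
  108.152.0.0/19 (108.152.0.0 - 108.152.31.255) does not contain 108.152.71.144
  108.152.96.0/19 (108.152.96.0 - 108.152.127.255) does not contain 108.152.71.144
  108.152.0.0/18 (108.152.0.0 - 108.152.63.255) does not contain 108.152.71.144
  108.184.0.0/14 (108.184.0.0 - 108.187.255.255) does not contain 108.152.71.144
  108.156.0.0/14 (108.156.0.0 - 108.159.255.255) does not contain 108.152.71.144
  109.128.0.0/11 (109.128.0.0 - 109.159.255.255) does not contain 108.152.71.144
Longest matching prefix is /10 -> next hop 183.129.235.216.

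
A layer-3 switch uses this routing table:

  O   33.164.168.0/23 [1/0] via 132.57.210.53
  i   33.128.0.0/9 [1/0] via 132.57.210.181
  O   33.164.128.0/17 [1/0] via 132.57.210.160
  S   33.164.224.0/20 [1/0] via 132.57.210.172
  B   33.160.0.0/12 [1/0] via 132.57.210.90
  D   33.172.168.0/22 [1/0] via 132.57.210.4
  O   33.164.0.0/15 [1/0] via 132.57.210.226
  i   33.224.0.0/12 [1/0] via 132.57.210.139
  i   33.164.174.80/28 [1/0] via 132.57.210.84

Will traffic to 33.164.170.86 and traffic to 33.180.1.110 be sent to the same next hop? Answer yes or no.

no

33.164.170.86: longest match 33.164.128.0/17 -> 132.57.210.160
33.180.1.110: longest match 33.128.0.0/9 -> 132.57.210.181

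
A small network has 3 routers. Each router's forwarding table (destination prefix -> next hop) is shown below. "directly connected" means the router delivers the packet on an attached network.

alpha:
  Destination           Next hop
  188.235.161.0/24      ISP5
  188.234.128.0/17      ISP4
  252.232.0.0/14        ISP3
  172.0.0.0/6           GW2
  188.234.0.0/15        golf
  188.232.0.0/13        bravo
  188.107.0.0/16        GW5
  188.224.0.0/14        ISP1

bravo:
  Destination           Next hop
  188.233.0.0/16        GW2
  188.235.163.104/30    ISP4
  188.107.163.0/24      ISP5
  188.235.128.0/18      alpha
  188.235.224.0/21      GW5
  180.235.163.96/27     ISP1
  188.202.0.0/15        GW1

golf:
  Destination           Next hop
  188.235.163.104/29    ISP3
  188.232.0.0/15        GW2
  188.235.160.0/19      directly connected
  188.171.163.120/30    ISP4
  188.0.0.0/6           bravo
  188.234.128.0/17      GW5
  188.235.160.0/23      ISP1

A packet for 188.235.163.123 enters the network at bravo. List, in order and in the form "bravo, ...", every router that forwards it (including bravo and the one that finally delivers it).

bravo, alpha, golf

At bravo: longest match for 188.235.163.123 is 188.235.128.0/18 -> alpha
At alpha: longest match for 188.235.163.123 is 188.234.0.0/15 -> golf
At golf: longest match for 188.235.163.123 is 188.235.160.0/19 -> directly connected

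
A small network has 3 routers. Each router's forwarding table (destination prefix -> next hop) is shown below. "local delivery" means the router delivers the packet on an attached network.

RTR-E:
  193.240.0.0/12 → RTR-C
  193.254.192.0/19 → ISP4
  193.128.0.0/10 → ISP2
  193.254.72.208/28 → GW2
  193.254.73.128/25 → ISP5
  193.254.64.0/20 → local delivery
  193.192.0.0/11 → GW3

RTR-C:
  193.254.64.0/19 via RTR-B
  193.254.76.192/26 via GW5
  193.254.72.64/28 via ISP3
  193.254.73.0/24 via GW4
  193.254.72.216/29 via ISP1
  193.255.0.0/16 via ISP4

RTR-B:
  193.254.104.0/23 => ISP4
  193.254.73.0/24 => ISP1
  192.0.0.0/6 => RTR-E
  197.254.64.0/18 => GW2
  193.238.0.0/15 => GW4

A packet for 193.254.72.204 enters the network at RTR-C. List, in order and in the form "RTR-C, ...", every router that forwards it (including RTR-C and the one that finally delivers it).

RTR-C, RTR-B, RTR-E

At RTR-C: longest match for 193.254.72.204 is 193.254.64.0/19 -> RTR-B
At RTR-B: longest match for 193.254.72.204 is 192.0.0.0/6 -> RTR-E
At RTR-E: longest match for 193.254.72.204 is 193.254.64.0/20 -> local delivery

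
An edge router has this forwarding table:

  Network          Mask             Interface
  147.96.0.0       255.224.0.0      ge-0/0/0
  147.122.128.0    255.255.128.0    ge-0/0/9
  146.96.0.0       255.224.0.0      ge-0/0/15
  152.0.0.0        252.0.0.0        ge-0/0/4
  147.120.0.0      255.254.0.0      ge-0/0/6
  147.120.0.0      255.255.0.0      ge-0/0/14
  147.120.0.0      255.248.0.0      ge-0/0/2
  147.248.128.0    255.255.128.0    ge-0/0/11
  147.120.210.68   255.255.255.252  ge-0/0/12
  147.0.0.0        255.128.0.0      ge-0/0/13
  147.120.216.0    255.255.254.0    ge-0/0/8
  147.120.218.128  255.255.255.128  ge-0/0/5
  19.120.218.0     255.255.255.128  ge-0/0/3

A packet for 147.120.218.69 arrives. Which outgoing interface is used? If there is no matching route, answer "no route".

ge-0/0/14

Routes whose prefix contains 147.120.218.69:
  147.0.0.0/9 (147.0.0.0 - 147.127.255.255) -> ge-0/0/13
  147.96.0.0/11 (147.96.0.0 - 147.127.255.255) -> ge-0/0/0
  147.120.0.0/13 (147.120.0.0 - 147.127.255.255) -> ge-0/0/2
  147.120.0.0/15 (147.120.0.0 - 147.121.255.255) -> ge-0/0/6
  147.120.0.0/16 (147.120.0.0 - 147.120.255.255) -> ge-0/0/14
More-specific entries that do NOT match:
  147.120.210.68/30 (147.120.210.68 - 147.120.210.71) does not contain 147.120.218.69
  147.120.218.128/25 (147.120.218.128 - 147.120.218.255) does not contain 147.120.218.69
  19.120.218.0/25 (19.120.218.0 - 19.120.218.127) does not contain 147.120.218.69
  147.120.216.0/23 (147.120.216.0 - 147.120.217.255) does not contain 147.120.218.69
  147.122.128.0/17 (147.122.128.0 - 147.122.255.255) does not contain 147.120.218.69
  147.248.128.0/17 (147.248.128.0 - 147.248.255.255) does not contain 147.120.218.69
Longest matching prefix is /16 -> interface ge-0/0/14.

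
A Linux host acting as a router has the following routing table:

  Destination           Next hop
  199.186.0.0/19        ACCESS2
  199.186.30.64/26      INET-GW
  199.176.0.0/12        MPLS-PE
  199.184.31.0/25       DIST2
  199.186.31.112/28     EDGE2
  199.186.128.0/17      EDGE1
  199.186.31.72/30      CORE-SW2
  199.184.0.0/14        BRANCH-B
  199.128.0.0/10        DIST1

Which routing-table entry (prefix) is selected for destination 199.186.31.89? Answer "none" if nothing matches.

199.186.0.0/19

Entries matching 199.186.31.89:
  199.128.0.0/10 (199.128.0.0 - 199.191.255.255)
  199.176.0.0/12 (199.176.0.0 - 199.191.255.255)
  199.184.0.0/14 (199.184.0.0 - 199.187.255.255)
  199.186.0.0/19 (199.186.0.0 - 199.186.31.255)
Most specific is 199.186.0.0/19.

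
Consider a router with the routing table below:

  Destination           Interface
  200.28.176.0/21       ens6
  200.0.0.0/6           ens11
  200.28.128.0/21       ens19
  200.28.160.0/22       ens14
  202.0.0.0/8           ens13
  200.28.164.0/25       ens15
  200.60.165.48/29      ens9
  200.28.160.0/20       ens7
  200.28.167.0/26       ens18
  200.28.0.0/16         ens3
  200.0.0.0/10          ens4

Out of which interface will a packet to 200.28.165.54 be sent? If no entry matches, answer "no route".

ens7

Routes whose prefix contains 200.28.165.54:
  200.0.0.0/6 (200.0.0.0 - 203.255.255.255) -> ens11
  200.0.0.0/10 (200.0.0.0 - 200.63.255.255) -> ens4
  200.28.0.0/16 (200.28.0.0 - 200.28.255.255) -> ens3
  200.28.160.0/20 (200.28.160.0 - 200.28.175.255) -> ens7
More-specific entries that do NOT match:
  200.60.165.48/29 (200.60.165.48 - 200.60.165.55) does not contain 200.28.165.54
  200.28.167.0/26 (200.28.167.0 - 200.28.167.63) does not contain 200.28.165.54
  200.28.164.0/25 (200.28.164.0 - 200.28.164.127) does not contain 200.28.165.54
  200.28.160.0/22 (200.28.160.0 - 200.28.163.255) does not contain 200.28.165.54
  200.28.176.0/21 (200.28.176.0 - 200.28.183.255) does not contain 200.28.165.54
  200.28.128.0/21 (200.28.128.0 - 200.28.135.255) does not contain 200.28.165.54
Longest matching prefix is /20 -> interface ens7.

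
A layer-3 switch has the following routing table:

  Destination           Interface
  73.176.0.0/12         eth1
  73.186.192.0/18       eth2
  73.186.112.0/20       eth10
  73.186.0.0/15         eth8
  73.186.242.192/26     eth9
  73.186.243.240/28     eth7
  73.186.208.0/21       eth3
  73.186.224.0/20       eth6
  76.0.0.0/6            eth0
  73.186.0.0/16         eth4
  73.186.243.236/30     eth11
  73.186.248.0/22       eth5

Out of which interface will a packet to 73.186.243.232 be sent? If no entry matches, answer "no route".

Routes whose prefix contains 73.186.243.232:
  73.176.0.0/12 (73.176.0.0 - 73.191.255.255) -> eth1
  73.186.0.0/15 (73.186.0.0 - 73.187.255.255) -> eth8
  73.186.0.0/16 (73.186.0.0 - 73.186.255.255) -> eth4
  73.186.192.0/18 (73.186.192.0 - 73.186.255.255) -> eth2
More-specific entries that do NOT match:
  73.186.243.236/30 (73.186.243.236 - 73.186.243.239) does not contain 73.186.243.232
  73.186.243.240/28 (73.186.243.240 - 73.186.243.255) does not contain 73.186.243.232
  73.186.242.192/26 (73.186.242.192 - 73.186.242.255) does not contain 73.186.243.232
  73.186.248.0/22 (73.186.248.0 - 73.186.251.255) does not contain 73.186.243.232
  73.186.208.0/21 (73.186.208.0 - 73.186.215.255) does not contain 73.186.243.232
  73.186.112.0/20 (73.186.112.0 - 73.186.127.255) does not contain 73.186.243.232
  73.186.224.0/20 (73.186.224.0 - 73.186.239.255) does not contain 73.186.243.232
Longest matching prefix is /18 -> interface eth2.

eth2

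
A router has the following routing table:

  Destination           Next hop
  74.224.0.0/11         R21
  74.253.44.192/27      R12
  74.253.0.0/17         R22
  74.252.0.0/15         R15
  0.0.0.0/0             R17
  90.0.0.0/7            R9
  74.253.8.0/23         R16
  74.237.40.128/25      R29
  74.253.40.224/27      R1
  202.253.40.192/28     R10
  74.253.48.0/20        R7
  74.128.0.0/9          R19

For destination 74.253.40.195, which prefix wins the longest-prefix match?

74.253.0.0/17

Entries matching 74.253.40.195:
  0.0.0.0/0 (default, matches everything)
  74.128.0.0/9 (74.128.0.0 - 74.255.255.255)
  74.224.0.0/11 (74.224.0.0 - 74.255.255.255)
  74.252.0.0/15 (74.252.0.0 - 74.253.255.255)
  74.253.0.0/17 (74.253.0.0 - 74.253.127.255)
Most specific is 74.253.0.0/17.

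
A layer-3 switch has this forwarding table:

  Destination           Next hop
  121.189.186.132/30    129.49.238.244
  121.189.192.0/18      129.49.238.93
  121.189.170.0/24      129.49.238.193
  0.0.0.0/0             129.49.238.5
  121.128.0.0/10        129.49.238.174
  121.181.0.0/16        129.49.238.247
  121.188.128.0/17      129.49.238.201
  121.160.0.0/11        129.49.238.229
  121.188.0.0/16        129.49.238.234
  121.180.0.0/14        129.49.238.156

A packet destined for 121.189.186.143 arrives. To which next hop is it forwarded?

Routes whose prefix contains 121.189.186.143:
  0.0.0.0/0 (default, matches everything) -> 129.49.238.5
  121.128.0.0/10 (121.128.0.0 - 121.191.255.255) -> 129.49.238.174
  121.160.0.0/11 (121.160.0.0 - 121.191.255.255) -> 129.49.238.229
More-specific entries that do NOT match:
  121.189.186.132/30 (121.189.186.132 - 121.189.186.135) does not contain 121.189.186.143
  121.189.170.0/24 (121.189.170.0 - 121.189.170.255) does not contain 121.189.186.143
  121.189.192.0/18 (121.189.192.0 - 121.189.255.255) does not contain 121.189.186.143
  121.188.128.0/17 (121.188.128.0 - 121.188.255.255) does not contain 121.189.186.143
  121.181.0.0/16 (121.181.0.0 - 121.181.255.255) does not contain 121.189.186.143
  121.188.0.0/16 (121.188.0.0 - 121.188.255.255) does not contain 121.189.186.143
  121.180.0.0/14 (121.180.0.0 - 121.183.255.255) does not contain 121.189.186.143
Longest matching prefix is /11 -> next hop 129.49.238.229.

129.49.238.229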